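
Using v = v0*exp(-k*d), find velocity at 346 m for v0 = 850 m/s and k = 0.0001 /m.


v = v0*exp(-k*d) = 850*exp(-0.0001*346) = 821.1 m/s

821.1 m/s


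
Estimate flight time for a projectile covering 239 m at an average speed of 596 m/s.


t = d/v = 239/596 = 0.401 s

0.401 s


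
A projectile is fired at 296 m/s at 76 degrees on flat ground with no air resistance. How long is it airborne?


T = 2*v0*sin(theta)/g = 2*296*sin(76°)/9.81 = 58.55 s

58.55 s


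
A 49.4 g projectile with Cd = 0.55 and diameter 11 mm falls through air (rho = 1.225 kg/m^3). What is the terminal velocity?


A = pi*(d/2)^2 = pi*(11/2000)^2 = 9.50332e-05 m^2
vt = sqrt(2mg/(Cd*rho*A)) = sqrt(2*0.0494*9.81/(0.55 * 1.225 * 9.50332e-05)) = 123 m/s

123 m/s


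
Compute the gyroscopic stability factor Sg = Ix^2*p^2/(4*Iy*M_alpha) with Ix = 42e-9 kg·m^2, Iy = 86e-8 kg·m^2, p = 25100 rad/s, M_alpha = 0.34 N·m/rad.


Sg = Ix^2 * p^2 / (4 * Iy * M_alpha) = (42e-9)^2 * 25100^2 / (4 * 86e-8 * 0.34) = 0.9502

0.9502


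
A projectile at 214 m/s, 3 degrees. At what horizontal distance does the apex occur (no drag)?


R = v0^2*sin(2*theta)/g = 214^2*sin(2*3°)/9.81 = 487.97 m
apex_dist = R/2 = 487.97/2 = 244 m

244 m


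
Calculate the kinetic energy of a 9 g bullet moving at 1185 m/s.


E = 0.5*m*v^2 = 0.5*0.009*1185^2 = 6319 J

6319 J


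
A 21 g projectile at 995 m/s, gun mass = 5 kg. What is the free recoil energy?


v_r = m_p*v_p/m_gun = 0.021*995/5 = 4.179 m/s, E_r = 0.5*m_gun*v_r^2 = 0.5*5*4.179^2 = 43.66 J

43.66 J


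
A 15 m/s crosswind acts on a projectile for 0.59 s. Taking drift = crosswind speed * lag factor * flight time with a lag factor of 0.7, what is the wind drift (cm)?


drift = v_wind * lag * t = 15 * 0.7 * 0.59 = 6.195 m ≈ 619.5 cm

619.5 cm


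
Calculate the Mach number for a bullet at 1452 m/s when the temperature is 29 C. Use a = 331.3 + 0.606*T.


a = 331.3 + 0.606*(29) = 348.874 m/s
M = v/a = 1452/348.874 = 4.162

4.162


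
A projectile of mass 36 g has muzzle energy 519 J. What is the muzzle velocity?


v = sqrt(2*E/m) = sqrt(2*519/0.036) = 169.8 m/s

169.8 m/s


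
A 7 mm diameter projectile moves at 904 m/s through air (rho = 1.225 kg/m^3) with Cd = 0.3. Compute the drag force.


A = pi*(d/2)^2 = pi*(7/2000)^2 = 3.84845e-05 m^2
Fd = 0.5*Cd*rho*A*v^2 = 0.5*0.3*1.225*3.84845e-05*904^2 = 5.779 N

5.779 N


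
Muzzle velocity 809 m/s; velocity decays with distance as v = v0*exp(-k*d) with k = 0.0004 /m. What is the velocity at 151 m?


v = v0*exp(-k*d) = 809*exp(-0.0004*151) = 761.6 m/s

761.6 m/s


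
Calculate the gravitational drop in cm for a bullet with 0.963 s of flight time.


drop = 0.5*g*t^2 = 0.5*9.81*0.963^2 = 4.54874 m ≈ 454.9 cm

454.9 cm


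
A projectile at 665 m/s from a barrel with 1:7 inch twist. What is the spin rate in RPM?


twist_m = 7*0.0254 = 0.1778 m
spin = v/twist = 665/0.1778 = 3740.157 rev/s
RPM = spin*60 = 3740.157*60 ≈ 224409 RPM

224409 RPM


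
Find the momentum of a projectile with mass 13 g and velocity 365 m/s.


p = m*v = 0.013*365 = 4.745 kg·m/s

4.745 kg·m/s


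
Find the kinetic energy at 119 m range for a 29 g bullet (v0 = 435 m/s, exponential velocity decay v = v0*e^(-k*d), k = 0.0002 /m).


v = v0*exp(-k*d) = 435*exp(-0.0002*119) = 424.769 m/s
E = 0.5*m*v^2 = 0.5*0.029*424.769^2 = 2616 J

2616 J


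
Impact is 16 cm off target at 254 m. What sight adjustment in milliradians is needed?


1 mrad subtends 1 cm per 10 m of range, so adj = error_cm / (dist_m / 10) = 16 / (254/10) = 0.6299 mrad

0.6299 mrad


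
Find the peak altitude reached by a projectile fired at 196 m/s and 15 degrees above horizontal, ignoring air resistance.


H = (v0*sin(theta))^2 / (2g) = (196*sin(15°))^2 / (2*9.81) = 131.2 m

131.2 m


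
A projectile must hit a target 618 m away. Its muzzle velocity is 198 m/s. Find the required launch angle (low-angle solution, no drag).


sin(2*theta) = R*g/v0^2 = 618*9.81/198^2 = 0.154642, theta = arcsin(0.154642)/2 = 4.448°

4.448 degrees


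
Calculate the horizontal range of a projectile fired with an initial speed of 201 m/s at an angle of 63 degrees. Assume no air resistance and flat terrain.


R = v0^2 * sin(2*theta) / g = 201^2 * sin(2*63°) / 9.81 = 3332 m

3332 m


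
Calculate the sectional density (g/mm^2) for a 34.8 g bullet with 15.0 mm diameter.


SD = m/d^2 = 34.8/15.0^2 = 0.1547 g/mm^2

0.1547 g/mm^2


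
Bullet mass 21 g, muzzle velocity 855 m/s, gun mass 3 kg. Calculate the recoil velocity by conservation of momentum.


v_recoil = m_p * v_p / m_gun = 0.021 * 855 / 3 = 5.985 m/s

5.985 m/s


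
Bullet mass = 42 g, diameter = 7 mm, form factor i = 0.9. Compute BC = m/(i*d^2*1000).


BC = m/(i*d^2*1000) = 42/(0.9 * 7^2 * 1000) = 0.0009524

0.0009524


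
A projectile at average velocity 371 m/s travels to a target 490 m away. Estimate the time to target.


t = d/v = 490/371 = 1.321 s

1.321 s


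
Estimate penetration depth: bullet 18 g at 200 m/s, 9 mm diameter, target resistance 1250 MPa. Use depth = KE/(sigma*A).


A = pi*(d/2)^2 = pi*(9/2)^2 = 63.6173 mm^2
E = 0.5*m*v^2 = 0.5*0.018*200^2 = 360 J
depth = E/(sigma*A) = 360 J / (1250 MPa * 63.6173 mm^2) = 360/(1250 * 63.6173) m = 0.00452707 m ≈ 4.527 mm

4.527 mm


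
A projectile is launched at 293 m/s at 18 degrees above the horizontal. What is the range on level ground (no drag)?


R = v0^2 * sin(2*theta) / g = 293^2 * sin(2*18°) / 9.81 = 5144 m

5144 m


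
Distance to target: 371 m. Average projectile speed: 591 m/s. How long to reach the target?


t = d/v = 371/591 = 0.6277 s

0.6277 s


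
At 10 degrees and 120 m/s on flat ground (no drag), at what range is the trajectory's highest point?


R = v0^2*sin(2*theta)/g = 120^2*sin(2*10°)/9.81 = 502.048 m
apex_dist = R/2 = 502.048/2 = 251 m

251 m


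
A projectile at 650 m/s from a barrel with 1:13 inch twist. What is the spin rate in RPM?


twist_m = 13*0.0254 = 0.3302 m
spin = v/twist = 650/0.3302 = 1968.504 rev/s
RPM = spin*60 = 1968.504*60 ≈ 118110 RPM

118110 RPM


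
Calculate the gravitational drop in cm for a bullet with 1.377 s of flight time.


drop = 0.5*g*t^2 = 0.5*9.81*1.377^2 = 9.30051 m ≈ 930.1 cm

930.1 cm


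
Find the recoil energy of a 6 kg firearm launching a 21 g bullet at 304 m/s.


v_r = m_p*v_p/m_gun = 0.021*304/6 = 1.064 m/s, E_r = 0.5*m_gun*v_r^2 = 0.5*6*1.064^2 = 3.396 J

3.396 J


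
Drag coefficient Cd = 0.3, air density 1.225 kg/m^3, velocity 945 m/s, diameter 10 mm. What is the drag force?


A = pi*(d/2)^2 = pi*(10/2000)^2 = 7.85398e-05 m^2
Fd = 0.5*Cd*rho*A*v^2 = 0.5*0.3*1.225*7.85398e-05*945^2 = 12.89 N

12.89 N


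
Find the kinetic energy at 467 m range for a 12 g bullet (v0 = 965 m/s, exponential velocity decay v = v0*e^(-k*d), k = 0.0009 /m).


v = v0*exp(-k*d) = 965*exp(-0.0009*467) = 633.86 m/s
E = 0.5*m*v^2 = 0.5*0.012*633.86^2 = 2411 J

2411 J


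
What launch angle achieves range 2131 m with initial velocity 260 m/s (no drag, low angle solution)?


sin(2*theta) = R*g/v0^2 = 2131*9.81/260^2 = 0.309247, theta = arcsin(0.309247)/2 = 9.007°

9.007 degrees


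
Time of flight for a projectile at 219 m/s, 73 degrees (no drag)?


T = 2*v0*sin(theta)/g = 2*219*sin(73°)/9.81 = 42.7 s

42.7 s


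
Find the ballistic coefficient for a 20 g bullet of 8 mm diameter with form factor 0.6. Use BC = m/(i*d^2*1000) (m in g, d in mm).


BC = m/(i*d^2*1000) = 20/(0.6 * 8^2 * 1000) = 0.0005208

0.0005208


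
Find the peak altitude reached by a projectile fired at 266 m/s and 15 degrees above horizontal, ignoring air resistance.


H = (v0*sin(theta))^2 / (2g) = (266*sin(15°))^2 / (2*9.81) = 241.6 m

241.6 m


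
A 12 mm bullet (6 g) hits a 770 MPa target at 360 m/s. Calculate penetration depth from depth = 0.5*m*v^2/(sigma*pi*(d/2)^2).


A = pi*(d/2)^2 = pi*(12/2)^2 = 113.097 mm^2
E = 0.5*m*v^2 = 0.5*0.006*360^2 = 388.8 J
depth = E/(sigma*A) = 388.8 J / (770 MPa * 113.097 mm^2) = 388.8/(770 * 113.097) m = 0.00446461 m ≈ 4.465 mm

4.465 mm


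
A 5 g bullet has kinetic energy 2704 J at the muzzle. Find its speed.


v = sqrt(2*E/m) = sqrt(2*2704/0.005) = 1040 m/s

1040 m/s


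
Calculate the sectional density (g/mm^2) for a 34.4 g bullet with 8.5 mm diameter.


SD = m/d^2 = 34.4/8.5^2 = 0.4761 g/mm^2

0.4761 g/mm^2


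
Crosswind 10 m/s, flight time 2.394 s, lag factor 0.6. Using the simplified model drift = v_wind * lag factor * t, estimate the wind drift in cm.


drift = v_wind * lag * t = 10 * 0.6 * 2.394 = 14.364 m ≈ 1436 cm

1436 cm


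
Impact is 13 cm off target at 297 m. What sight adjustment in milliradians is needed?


1 mrad subtends 1 cm per 10 m of range, so adj = error_cm / (dist_m / 10) = 13 / (297/10) = 0.4377 mrad

0.4377 mrad


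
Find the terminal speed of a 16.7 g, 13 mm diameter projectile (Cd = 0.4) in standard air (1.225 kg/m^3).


A = pi*(d/2)^2 = pi*(13/2000)^2 = 1.32732e-04 m^2
vt = sqrt(2mg/(Cd*rho*A)) = sqrt(2*0.0167*9.81/(0.4 * 1.225 * 1.32732e-04)) = 70.98 m/s

70.98 m/s


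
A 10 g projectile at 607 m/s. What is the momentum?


p = m*v = 0.01*607 = 6.07 kg·m/s

6.07 kg·m/s


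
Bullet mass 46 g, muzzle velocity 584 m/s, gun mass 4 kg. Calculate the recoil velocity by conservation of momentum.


v_recoil = m_p * v_p / m_gun = 0.046 * 584 / 4 = 6.716 m/s

6.716 m/s


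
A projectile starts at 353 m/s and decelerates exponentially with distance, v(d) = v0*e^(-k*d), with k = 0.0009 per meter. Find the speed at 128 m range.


v = v0*exp(-k*d) = 353*exp(-0.0009*128) = 314.6 m/s

314.6 m/s


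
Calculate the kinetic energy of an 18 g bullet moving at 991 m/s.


E = 0.5*m*v^2 = 0.5*0.018*991^2 = 8839 J

8839 J


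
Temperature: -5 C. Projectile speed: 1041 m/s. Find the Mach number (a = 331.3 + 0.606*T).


a = 331.3 + 0.606*(-5) = 328.27 m/s
M = v/a = 1041/328.27 = 3.171

3.171


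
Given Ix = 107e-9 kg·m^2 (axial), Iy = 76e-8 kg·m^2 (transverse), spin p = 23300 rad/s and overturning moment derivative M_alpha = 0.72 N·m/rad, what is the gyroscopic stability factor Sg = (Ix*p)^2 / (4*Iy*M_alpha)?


Sg = Ix^2 * p^2 / (4 * Iy * M_alpha) = (107e-9)^2 * 23300^2 / (4 * 76e-8 * 0.72) = 2.84

2.84


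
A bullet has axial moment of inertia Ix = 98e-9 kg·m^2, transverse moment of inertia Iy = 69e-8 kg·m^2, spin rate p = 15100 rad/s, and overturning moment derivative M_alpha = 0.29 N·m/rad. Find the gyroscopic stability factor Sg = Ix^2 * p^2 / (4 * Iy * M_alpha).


Sg = Ix^2 * p^2 / (4 * Iy * M_alpha) = (98e-9)^2 * 15100^2 / (4 * 69e-8 * 0.29) = 2.736

2.736


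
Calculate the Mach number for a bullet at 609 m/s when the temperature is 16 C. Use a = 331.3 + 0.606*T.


a = 331.3 + 0.606*(16) = 340.996 m/s
M = v/a = 609/340.996 = 1.786

1.786


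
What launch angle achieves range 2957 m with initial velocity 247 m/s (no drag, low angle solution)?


sin(2*theta) = R*g/v0^2 = 2957*9.81/247^2 = 0.475474, theta = arcsin(0.475474)/2 = 14.2°

14.2 degrees


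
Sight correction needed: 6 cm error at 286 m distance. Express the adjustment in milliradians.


1 mrad subtends 1 cm per 10 m of range, so adj = error_cm / (dist_m / 10) = 6 / (286/10) = 0.2098 mrad

0.2098 mrad


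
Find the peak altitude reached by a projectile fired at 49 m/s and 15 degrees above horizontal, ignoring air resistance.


H = (v0*sin(theta))^2 / (2g) = (49*sin(15°))^2 / (2*9.81) = 8.198 m

8.198 m


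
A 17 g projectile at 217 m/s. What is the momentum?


p = m*v = 0.017*217 = 3.689 kg·m/s

3.689 kg·m/s


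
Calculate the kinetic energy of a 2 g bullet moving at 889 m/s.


E = 0.5*m*v^2 = 0.5*0.002*889^2 = 790.3 J

790.3 J


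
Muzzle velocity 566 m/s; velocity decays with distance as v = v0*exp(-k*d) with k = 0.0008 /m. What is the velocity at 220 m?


v = v0*exp(-k*d) = 566*exp(-0.0008*220) = 474.7 m/s

474.7 m/s


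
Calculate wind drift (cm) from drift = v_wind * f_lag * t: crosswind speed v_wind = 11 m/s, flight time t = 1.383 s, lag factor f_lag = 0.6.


drift = v_wind * lag * t = 11 * 0.6 * 1.383 = 9.1278 m ≈ 912.8 cm

912.8 cm


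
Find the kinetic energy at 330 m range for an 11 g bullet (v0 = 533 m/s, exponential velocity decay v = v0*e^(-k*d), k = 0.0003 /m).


v = v0*exp(-k*d) = 533*exp(-0.0003*330) = 482.761 m/s
E = 0.5*m*v^2 = 0.5*0.011*482.761^2 = 1282 J

1282 J


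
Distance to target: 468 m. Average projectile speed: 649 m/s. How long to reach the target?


t = d/v = 468/649 = 0.7211 s

0.7211 s


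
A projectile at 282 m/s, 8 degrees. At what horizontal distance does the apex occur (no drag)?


R = v0^2*sin(2*theta)/g = 282^2*sin(2*8°)/9.81 = 2234.43 m
apex_dist = R/2 = 2234.43/2 = 1117 m

1117 m


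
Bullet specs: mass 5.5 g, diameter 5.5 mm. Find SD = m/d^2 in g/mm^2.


SD = m/d^2 = 5.5/5.5^2 = 0.1818 g/mm^2

0.1818 g/mm^2


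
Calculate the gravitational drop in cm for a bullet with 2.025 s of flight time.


drop = 0.5*g*t^2 = 0.5*9.81*2.025^2 = 20.1136 m ≈ 2011 cm

2011 cm


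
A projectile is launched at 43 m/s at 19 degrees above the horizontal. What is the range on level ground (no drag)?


R = v0^2 * sin(2*theta) / g = 43^2 * sin(2*19°) / 9.81 = 116 m

116 m


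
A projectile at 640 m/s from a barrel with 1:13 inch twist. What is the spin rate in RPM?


twist_m = 13*0.0254 = 0.3302 m
spin = v/twist = 640/0.3302 = 1938.219 rev/s
RPM = spin*60 = 1938.219*60 ≈ 116293 RPM

116293 RPM


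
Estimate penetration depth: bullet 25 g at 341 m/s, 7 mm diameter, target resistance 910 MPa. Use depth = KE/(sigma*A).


A = pi*(d/2)^2 = pi*(7/2)^2 = 38.4845 mm^2
E = 0.5*m*v^2 = 0.5*0.025*341^2 = 1453.51 J
depth = E/(sigma*A) = 1453.51 J / (910 MPa * 38.4845 mm^2) = 1453.51/(910 * 38.4845) m = 0.0415041 m ≈ 41.5 mm

41.5 mm


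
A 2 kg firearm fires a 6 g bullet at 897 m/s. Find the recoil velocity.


v_recoil = m_p * v_p / m_gun = 0.006 * 897 / 2 = 2.691 m/s

2.691 m/s


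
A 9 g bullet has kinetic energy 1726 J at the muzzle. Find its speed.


v = sqrt(2*E/m) = sqrt(2*1726/0.009) = 619.3 m/s

619.3 m/s


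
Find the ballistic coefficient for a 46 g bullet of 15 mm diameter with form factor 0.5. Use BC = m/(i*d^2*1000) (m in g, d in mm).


BC = m/(i*d^2*1000) = 46/(0.5 * 15^2 * 1000) = 0.0004089

0.0004089


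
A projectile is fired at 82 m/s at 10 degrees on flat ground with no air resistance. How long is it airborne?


T = 2*v0*sin(theta)/g = 2*82*sin(10°)/9.81 = 2.903 s

2.903 s


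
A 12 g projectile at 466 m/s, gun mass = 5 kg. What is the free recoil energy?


v_r = m_p*v_p/m_gun = 0.012*466/5 = 1.1184 m/s, E_r = 0.5*m_gun*v_r^2 = 0.5*5*1.1184^2 = 3.127 J

3.127 J


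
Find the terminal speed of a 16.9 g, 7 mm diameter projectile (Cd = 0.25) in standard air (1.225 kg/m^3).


A = pi*(d/2)^2 = pi*(7/2000)^2 = 3.84845e-05 m^2
vt = sqrt(2mg/(Cd*rho*A)) = sqrt(2*0.0169*9.81/(0.25 * 1.225 * 3.84845e-05)) = 167.7 m/s

167.7 m/s


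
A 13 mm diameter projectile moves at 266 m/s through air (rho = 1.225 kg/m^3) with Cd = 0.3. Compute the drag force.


A = pi*(d/2)^2 = pi*(13/2000)^2 = 1.32732e-04 m^2
Fd = 0.5*Cd*rho*A*v^2 = 0.5*0.3*1.225*1.32732e-04*266^2 = 1.726 N

1.726 N


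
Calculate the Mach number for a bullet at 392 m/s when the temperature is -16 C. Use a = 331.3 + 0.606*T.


a = 331.3 + 0.606*(-16) = 321.604 m/s
M = v/a = 392/321.604 = 1.219

1.219


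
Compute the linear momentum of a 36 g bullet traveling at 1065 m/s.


p = m*v = 0.036*1065 = 38.34 kg·m/s

38.34 kg·m/s


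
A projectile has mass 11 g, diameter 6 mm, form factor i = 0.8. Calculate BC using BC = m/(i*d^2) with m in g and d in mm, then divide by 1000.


BC = m/(i*d^2*1000) = 11/(0.8 * 6^2 * 1000) = 0.0003819

0.0003819


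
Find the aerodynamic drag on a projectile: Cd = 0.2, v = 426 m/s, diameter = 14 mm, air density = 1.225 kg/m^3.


A = pi*(d/2)^2 = pi*(14/2000)^2 = 1.53938e-04 m^2
Fd = 0.5*Cd*rho*A*v^2 = 0.5*0.2*1.225*1.53938e-04*426^2 = 3.422 N

3.422 N


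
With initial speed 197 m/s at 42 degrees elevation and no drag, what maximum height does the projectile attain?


H = (v0*sin(theta))^2 / (2g) = (197*sin(42°))^2 / (2*9.81) = 885.6 m

885.6 m


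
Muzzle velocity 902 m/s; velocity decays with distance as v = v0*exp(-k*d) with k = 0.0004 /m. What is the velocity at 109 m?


v = v0*exp(-k*d) = 902*exp(-0.0004*109) = 863.5 m/s

863.5 m/s


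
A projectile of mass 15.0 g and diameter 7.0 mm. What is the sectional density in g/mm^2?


SD = m/d^2 = 15.0/7.0^2 = 0.3061 g/mm^2

0.3061 g/mm^2


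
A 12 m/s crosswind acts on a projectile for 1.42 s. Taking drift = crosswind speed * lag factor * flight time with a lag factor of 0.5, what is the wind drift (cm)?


drift = v_wind * lag * t = 12 * 0.5 * 1.42 = 8.52 m ≈ 852 cm

852 cm


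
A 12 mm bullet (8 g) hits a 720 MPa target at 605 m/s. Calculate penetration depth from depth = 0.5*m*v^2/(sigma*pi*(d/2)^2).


A = pi*(d/2)^2 = pi*(12/2)^2 = 113.097 mm^2
E = 0.5*m*v^2 = 0.5*0.008*605^2 = 1464.1 J
depth = E/(sigma*A) = 1464.1 J / (720 MPa * 113.097 mm^2) = 1464.1/(720 * 113.097) m = 0.0179798 m ≈ 17.98 mm

17.98 mm


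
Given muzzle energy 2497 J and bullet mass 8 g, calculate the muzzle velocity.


v = sqrt(2*E/m) = sqrt(2*2497/0.008) = 790.1 m/s

790.1 m/s


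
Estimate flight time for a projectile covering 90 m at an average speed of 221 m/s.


t = d/v = 90/221 = 0.4072 s

0.4072 s


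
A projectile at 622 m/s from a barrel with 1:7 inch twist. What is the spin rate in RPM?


twist_m = 7*0.0254 = 0.1778 m
spin = v/twist = 622/0.1778 = 3498.313 rev/s
RPM = spin*60 = 3498.313*60 ≈ 209899 RPM

209899 RPM


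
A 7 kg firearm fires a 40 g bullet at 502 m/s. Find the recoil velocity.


v_recoil = m_p * v_p / m_gun = 0.04 * 502 / 7 = 2.869 m/s

2.869 m/s


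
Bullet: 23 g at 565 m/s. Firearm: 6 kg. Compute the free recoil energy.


v_r = m_p*v_p/m_gun = 0.023*565/6 = 2.16583 m/s, E_r = 0.5*m_gun*v_r^2 = 0.5*6*2.16583^2 = 14.07 J

14.07 J


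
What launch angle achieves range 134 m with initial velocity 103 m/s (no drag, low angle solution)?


sin(2*theta) = R*g/v0^2 = 134*9.81/103^2 = 0.123908, theta = arcsin(0.123908)/2 = 3.559°

3.559 degrees


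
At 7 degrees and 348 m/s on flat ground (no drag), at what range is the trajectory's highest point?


R = v0^2*sin(2*theta)/g = 348^2*sin(2*7°)/9.81 = 2986.51 m
apex_dist = R/2 = 2986.51/2 = 1493 m

1493 m


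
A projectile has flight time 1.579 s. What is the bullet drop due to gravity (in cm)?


drop = 0.5*g*t^2 = 0.5*9.81*1.579^2 = 12.2293 m ≈ 1223 cm

1223 cm


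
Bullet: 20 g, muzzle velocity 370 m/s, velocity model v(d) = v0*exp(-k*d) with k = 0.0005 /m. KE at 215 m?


v = v0*exp(-k*d) = 370*exp(-0.0005*215) = 332.288 m/s
E = 0.5*m*v^2 = 0.5*0.02*332.288^2 = 1104 J

1104 J


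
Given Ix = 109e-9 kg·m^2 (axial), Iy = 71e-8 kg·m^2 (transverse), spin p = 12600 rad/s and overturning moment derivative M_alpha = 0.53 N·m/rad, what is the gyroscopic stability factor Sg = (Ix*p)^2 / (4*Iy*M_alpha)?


Sg = Ix^2 * p^2 / (4 * Iy * M_alpha) = (109e-9)^2 * 12600^2 / (4 * 71e-8 * 0.53) = 1.253

1.253


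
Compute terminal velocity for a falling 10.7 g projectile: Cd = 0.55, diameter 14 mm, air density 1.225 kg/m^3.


A = pi*(d/2)^2 = pi*(14/2000)^2 = 1.53938e-04 m^2
vt = sqrt(2mg/(Cd*rho*A)) = sqrt(2*0.0107*9.81/(0.55 * 1.225 * 1.53938e-04)) = 44.99 m/s

44.99 m/s


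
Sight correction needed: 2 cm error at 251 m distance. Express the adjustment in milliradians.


1 mrad subtends 1 cm per 10 m of range, so adj = error_cm / (dist_m / 10) = 2 / (251/10) = 0.07968 mrad

0.07968 mrad


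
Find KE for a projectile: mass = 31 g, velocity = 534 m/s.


E = 0.5*m*v^2 = 0.5*0.031*534^2 = 4420 J

4420 J


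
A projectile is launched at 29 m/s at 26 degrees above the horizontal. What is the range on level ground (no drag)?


R = v0^2 * sin(2*theta) / g = 29^2 * sin(2*26°) / 9.81 = 67.56 m

67.56 m


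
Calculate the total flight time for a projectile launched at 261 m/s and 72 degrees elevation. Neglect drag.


T = 2*v0*sin(theta)/g = 2*261*sin(72°)/9.81 = 50.61 s

50.61 s


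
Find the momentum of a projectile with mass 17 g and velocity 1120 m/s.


p = m*v = 0.017*1120 = 19.04 kg·m/s

19.04 kg·m/s


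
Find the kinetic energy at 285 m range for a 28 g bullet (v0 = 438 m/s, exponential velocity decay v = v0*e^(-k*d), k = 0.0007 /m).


v = v0*exp(-k*d) = 438*exp(-0.0007*285) = 358.783 m/s
E = 0.5*m*v^2 = 0.5*0.028*358.783^2 = 1802 J

1802 J


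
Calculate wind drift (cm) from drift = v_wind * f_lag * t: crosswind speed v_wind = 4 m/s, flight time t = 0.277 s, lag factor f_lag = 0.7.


drift = v_wind * lag * t = 4 * 0.7 * 0.277 = 0.7756 m ≈ 77.56 cm

77.56 cm


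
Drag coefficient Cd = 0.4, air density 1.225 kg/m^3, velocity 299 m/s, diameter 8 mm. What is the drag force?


A = pi*(d/2)^2 = pi*(8/2000)^2 = 5.02655e-05 m^2
Fd = 0.5*Cd*rho*A*v^2 = 0.5*0.4*1.225*5.02655e-05*299^2 = 1.101 N

1.101 N


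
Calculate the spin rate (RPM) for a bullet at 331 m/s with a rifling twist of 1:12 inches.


twist_m = 12*0.0254 = 0.3048 m
spin = v/twist = 331/0.3048 = 1085.958 rev/s
RPM = spin*60 = 1085.958*60 ≈ 65157 RPM

65157 RPM


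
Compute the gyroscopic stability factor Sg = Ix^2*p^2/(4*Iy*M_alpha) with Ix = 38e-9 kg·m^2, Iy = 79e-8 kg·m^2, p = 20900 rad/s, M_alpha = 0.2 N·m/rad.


Sg = Ix^2 * p^2 / (4 * Iy * M_alpha) = (38e-9)^2 * 20900^2 / (4 * 79e-8 * 0.2) = 0.998

0.998


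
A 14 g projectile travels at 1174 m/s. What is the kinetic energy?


E = 0.5*m*v^2 = 0.5*0.014*1174^2 = 9648 J

9648 J


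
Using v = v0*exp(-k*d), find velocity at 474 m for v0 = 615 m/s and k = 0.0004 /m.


v = v0*exp(-k*d) = 615*exp(-0.0004*474) = 508.8 m/s

508.8 m/s


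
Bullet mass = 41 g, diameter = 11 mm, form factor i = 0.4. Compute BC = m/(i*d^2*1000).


BC = m/(i*d^2*1000) = 41/(0.4 * 11^2 * 1000) = 0.0008471

0.0008471


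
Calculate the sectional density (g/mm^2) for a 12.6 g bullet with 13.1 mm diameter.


SD = m/d^2 = 12.6/13.1^2 = 0.07342 g/mm^2

0.07342 g/mm^2


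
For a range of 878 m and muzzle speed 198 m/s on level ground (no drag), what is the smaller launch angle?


sin(2*theta) = R*g/v0^2 = 878*9.81/198^2 = 0.219702, theta = arcsin(0.219702)/2 = 6.346°

6.346 degrees


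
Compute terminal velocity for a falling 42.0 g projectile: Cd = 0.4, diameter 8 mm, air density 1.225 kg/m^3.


A = pi*(d/2)^2 = pi*(8/2000)^2 = 5.02655e-05 m^2
vt = sqrt(2mg/(Cd*rho*A)) = sqrt(2*0.042*9.81/(0.4 * 1.225 * 5.02655e-05)) = 182.9 m/s

182.9 m/s


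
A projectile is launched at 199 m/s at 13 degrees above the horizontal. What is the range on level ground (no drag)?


R = v0^2 * sin(2*theta) / g = 199^2 * sin(2*13°) / 9.81 = 1770 m

1770 m


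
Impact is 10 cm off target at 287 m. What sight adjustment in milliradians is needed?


1 mrad subtends 1 cm per 10 m of range, so adj = error_cm / (dist_m / 10) = 10 / (287/10) = 0.3484 mrad

0.3484 mrad


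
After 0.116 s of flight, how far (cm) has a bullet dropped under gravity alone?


drop = 0.5*g*t^2 = 0.5*9.81*0.116^2 = 0.0660017 m ≈ 6.6 cm

6.6 cm


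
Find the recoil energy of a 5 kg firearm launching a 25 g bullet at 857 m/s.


v_r = m_p*v_p/m_gun = 0.025*857/5 = 4.285 m/s, E_r = 0.5*m_gun*v_r^2 = 0.5*5*4.285^2 = 45.9 J

45.9 J


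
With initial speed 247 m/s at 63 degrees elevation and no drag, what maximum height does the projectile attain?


H = (v0*sin(theta))^2 / (2g) = (247*sin(63°))^2 / (2*9.81) = 2469 m

2469 m


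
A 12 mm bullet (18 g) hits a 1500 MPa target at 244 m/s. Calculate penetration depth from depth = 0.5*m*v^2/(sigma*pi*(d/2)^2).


A = pi*(d/2)^2 = pi*(12/2)^2 = 113.097 mm^2
E = 0.5*m*v^2 = 0.5*0.018*244^2 = 535.824 J
depth = E/(sigma*A) = 535.824 J / (1500 MPa * 113.097 mm^2) = 535.824/(1500 * 113.097) m = 0.00315848 m ≈ 3.158 mm

3.158 mm


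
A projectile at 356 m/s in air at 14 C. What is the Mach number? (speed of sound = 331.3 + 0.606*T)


a = 331.3 + 0.606*(14) = 339.784 m/s
M = v/a = 356/339.784 = 1.048

1.048


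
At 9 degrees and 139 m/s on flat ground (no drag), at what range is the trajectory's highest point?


R = v0^2*sin(2*theta)/g = 139^2*sin(2*9°)/9.81 = 608.615 m
apex_dist = R/2 = 608.615/2 = 304.3 m

304.3 m


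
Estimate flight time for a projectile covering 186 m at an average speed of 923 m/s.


t = d/v = 186/923 = 0.2015 s

0.2015 s


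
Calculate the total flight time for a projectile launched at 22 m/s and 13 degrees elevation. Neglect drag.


T = 2*v0*sin(theta)/g = 2*22*sin(13°)/9.81 = 1.009 s

1.009 s


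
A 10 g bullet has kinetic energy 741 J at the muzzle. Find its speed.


v = sqrt(2*E/m) = sqrt(2*741/0.01) = 385 m/s

385 m/s


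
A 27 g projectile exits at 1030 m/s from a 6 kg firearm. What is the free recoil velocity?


v_recoil = m_p * v_p / m_gun = 0.027 * 1030 / 6 = 4.635 m/s

4.635 m/s


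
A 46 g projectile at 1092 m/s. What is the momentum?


p = m*v = 0.046*1092 = 50.23 kg·m/s

50.23 kg·m/s


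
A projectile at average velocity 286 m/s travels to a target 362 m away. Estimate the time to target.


t = d/v = 362/286 = 1.266 s

1.266 s


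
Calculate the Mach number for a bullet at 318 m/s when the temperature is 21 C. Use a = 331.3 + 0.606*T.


a = 331.3 + 0.606*(21) = 344.026 m/s
M = v/a = 318/344.026 = 0.9243

0.9243


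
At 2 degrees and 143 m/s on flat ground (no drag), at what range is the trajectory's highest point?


R = v0^2*sin(2*theta)/g = 143^2*sin(2*2°)/9.81 = 145.408 m
apex_dist = R/2 = 145.408/2 = 72.7 m

72.7 m


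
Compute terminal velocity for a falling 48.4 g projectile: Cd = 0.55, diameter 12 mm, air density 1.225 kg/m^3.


A = pi*(d/2)^2 = pi*(12/2000)^2 = 1.13097e-04 m^2
vt = sqrt(2mg/(Cd*rho*A)) = sqrt(2*0.0484*9.81/(0.55 * 1.225 * 1.13097e-04)) = 111.6 m/s

111.6 m/s


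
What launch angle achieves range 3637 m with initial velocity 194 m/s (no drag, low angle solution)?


sin(2*theta) = R*g/v0^2 = 3637*9.81/194^2 = 0.948001, theta = arcsin(0.948001)/2 = 35.72°

35.72 degrees


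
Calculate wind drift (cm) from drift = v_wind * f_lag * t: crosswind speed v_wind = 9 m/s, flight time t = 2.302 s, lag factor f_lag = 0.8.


drift = v_wind * lag * t = 9 * 0.8 * 2.302 = 16.5744 m ≈ 1657 cm

1657 cm


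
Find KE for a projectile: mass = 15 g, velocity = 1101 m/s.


E = 0.5*m*v^2 = 0.5*0.015*1101^2 = 9092 J

9092 J


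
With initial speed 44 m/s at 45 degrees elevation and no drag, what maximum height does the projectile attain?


H = (v0*sin(theta))^2 / (2g) = (44*sin(45°))^2 / (2*9.81) = 49.34 m

49.34 m


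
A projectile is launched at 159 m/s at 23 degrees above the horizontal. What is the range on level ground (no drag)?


R = v0^2 * sin(2*theta) / g = 159^2 * sin(2*23°) / 9.81 = 1854 m

1854 m


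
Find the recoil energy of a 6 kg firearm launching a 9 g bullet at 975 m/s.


v_r = m_p*v_p/m_gun = 0.009*975/6 = 1.4625 m/s, E_r = 0.5*m_gun*v_r^2 = 0.5*6*1.4625^2 = 6.417 J

6.417 J


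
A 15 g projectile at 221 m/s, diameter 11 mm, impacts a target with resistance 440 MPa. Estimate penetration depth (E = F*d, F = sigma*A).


A = pi*(d/2)^2 = pi*(11/2)^2 = 95.0332 mm^2
E = 0.5*m*v^2 = 0.5*0.015*221^2 = 366.308 J
depth = E/(sigma*A) = 366.308 J / (440 MPa * 95.0332 mm^2) = 366.308/(440 * 95.0332) m = 0.00876028 m ≈ 8.76 mm

8.76 mm


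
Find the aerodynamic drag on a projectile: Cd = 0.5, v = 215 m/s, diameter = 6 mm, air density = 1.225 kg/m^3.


A = pi*(d/2)^2 = pi*(6/2000)^2 = 2.82743e-05 m^2
Fd = 0.5*Cd*rho*A*v^2 = 0.5*0.5*1.225*2.82743e-05*215^2 = 0.4003 N

0.4003 N


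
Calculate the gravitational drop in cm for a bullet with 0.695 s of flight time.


drop = 0.5*g*t^2 = 0.5*9.81*0.695^2 = 2.36924 m ≈ 236.9 cm

236.9 cm


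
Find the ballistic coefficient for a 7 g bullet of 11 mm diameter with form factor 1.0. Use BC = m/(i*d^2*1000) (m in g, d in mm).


BC = m/(i*d^2*1000) = 7/(1.0 * 11^2 * 1000) = 5.785e-05

5.785e-05


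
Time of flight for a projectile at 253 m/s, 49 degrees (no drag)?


T = 2*v0*sin(theta)/g = 2*253*sin(49°)/9.81 = 38.93 s

38.93 s


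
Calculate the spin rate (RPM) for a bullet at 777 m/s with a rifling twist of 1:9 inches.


twist_m = 9*0.0254 = 0.2286 m
spin = v/twist = 777/0.2286 = 3398.95 rev/s
RPM = spin*60 = 3398.95*60 ≈ 203937 RPM

203937 RPM


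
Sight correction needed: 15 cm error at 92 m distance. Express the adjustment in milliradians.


1 mrad subtends 1 cm per 10 m of range, so adj = error_cm / (dist_m / 10) = 15 / (92/10) = 1.63 mrad

1.63 mrad


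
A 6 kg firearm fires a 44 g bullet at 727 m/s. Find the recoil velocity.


v_recoil = m_p * v_p / m_gun = 0.044 * 727 / 6 = 5.331 m/s

5.331 m/s


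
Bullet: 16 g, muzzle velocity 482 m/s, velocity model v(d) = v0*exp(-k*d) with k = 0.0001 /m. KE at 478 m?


v = v0*exp(-k*d) = 482*exp(-0.0001*478) = 459.502 m/s
E = 0.5*m*v^2 = 0.5*0.016*459.502^2 = 1689 J

1689 J


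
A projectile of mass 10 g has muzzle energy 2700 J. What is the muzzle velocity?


v = sqrt(2*E/m) = sqrt(2*2700/0.01) = 734.8 m/s

734.8 m/s


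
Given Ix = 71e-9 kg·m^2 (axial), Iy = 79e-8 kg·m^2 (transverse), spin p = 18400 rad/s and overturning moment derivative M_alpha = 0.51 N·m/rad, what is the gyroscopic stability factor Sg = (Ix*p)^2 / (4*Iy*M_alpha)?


Sg = Ix^2 * p^2 / (4 * Iy * M_alpha) = (71e-9)^2 * 18400^2 / (4 * 79e-8 * 0.51) = 1.059

1.059


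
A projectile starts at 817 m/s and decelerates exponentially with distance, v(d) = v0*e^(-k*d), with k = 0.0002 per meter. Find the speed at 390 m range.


v = v0*exp(-k*d) = 817*exp(-0.0002*390) = 755.7 m/s

755.7 m/s


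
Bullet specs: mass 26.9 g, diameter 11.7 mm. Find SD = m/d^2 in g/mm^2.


SD = m/d^2 = 26.9/11.7^2 = 0.1965 g/mm^2

0.1965 g/mm^2


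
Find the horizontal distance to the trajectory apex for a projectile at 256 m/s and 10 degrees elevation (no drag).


R = v0^2*sin(2*theta)/g = 256^2*sin(2*10°)/9.81 = 2284.88 m
apex_dist = R/2 = 2284.88/2 = 1142 m

1142 m


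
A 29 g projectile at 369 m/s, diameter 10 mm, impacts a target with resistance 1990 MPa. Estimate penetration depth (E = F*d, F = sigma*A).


A = pi*(d/2)^2 = pi*(10/2)^2 = 78.5398 mm^2
E = 0.5*m*v^2 = 0.5*0.029*369^2 = 1974.33 J
depth = E/(sigma*A) = 1974.33 J / (1990 MPa * 78.5398 mm^2) = 1974.33/(1990 * 78.5398) m = 0.0126322 m ≈ 12.63 mm

12.63 mm


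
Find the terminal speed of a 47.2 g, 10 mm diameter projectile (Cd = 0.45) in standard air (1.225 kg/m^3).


A = pi*(d/2)^2 = pi*(10/2000)^2 = 7.85398e-05 m^2
vt = sqrt(2mg/(Cd*rho*A)) = sqrt(2*0.0472*9.81/(0.45 * 1.225 * 7.85398e-05)) = 146.3 m/s

146.3 m/s


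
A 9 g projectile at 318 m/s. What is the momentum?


p = m*v = 0.009*318 = 2.862 kg·m/s

2.862 kg·m/s


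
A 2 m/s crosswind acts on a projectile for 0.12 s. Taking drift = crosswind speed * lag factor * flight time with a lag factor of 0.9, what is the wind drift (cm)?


drift = v_wind * lag * t = 2 * 0.9 * 0.12 = 0.216 m ≈ 21.6 cm

21.6 cm


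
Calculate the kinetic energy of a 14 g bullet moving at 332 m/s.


E = 0.5*m*v^2 = 0.5*0.014*332^2 = 771.6 J

771.6 J


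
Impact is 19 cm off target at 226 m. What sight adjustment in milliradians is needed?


1 mrad subtends 1 cm per 10 m of range, so adj = error_cm / (dist_m / 10) = 19 / (226/10) = 0.8407 mrad

0.8407 mrad


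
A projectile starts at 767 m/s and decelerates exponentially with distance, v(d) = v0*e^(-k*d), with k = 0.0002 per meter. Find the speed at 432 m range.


v = v0*exp(-k*d) = 767*exp(-0.0002*432) = 703.5 m/s

703.5 m/s


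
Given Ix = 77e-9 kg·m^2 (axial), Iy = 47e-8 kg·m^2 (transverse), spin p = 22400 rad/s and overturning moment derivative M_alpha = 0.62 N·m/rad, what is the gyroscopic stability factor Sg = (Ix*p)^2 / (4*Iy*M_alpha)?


Sg = Ix^2 * p^2 / (4 * Iy * M_alpha) = (77e-9)^2 * 22400^2 / (4 * 47e-8 * 0.62) = 2.552

2.552


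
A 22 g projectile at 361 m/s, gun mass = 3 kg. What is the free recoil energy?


v_r = m_p*v_p/m_gun = 0.022*361/3 = 2.64733 m/s, E_r = 0.5*m_gun*v_r^2 = 0.5*3*2.64733^2 = 10.51 J

10.51 J


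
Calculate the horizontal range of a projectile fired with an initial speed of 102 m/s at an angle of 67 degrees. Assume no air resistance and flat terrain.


R = v0^2 * sin(2*theta) / g = 102^2 * sin(2*67°) / 9.81 = 762.9 m

762.9 m


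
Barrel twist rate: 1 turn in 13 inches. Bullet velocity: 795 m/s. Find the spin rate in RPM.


twist_m = 13*0.0254 = 0.3302 m
spin = v/twist = 795/0.3302 = 2407.632 rev/s
RPM = spin*60 = 2407.632*60 ≈ 144458 RPM

144458 RPM


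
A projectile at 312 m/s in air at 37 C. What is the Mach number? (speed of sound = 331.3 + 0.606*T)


a = 331.3 + 0.606*(37) = 353.722 m/s
M = v/a = 312/353.722 = 0.882

0.882


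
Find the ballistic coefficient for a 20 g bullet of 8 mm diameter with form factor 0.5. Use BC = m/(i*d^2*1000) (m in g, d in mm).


BC = m/(i*d^2*1000) = 20/(0.5 * 8^2 * 1000) = 0.000625

0.000625


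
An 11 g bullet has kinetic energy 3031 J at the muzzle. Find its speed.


v = sqrt(2*E/m) = sqrt(2*3031/0.011) = 742.4 m/s

742.4 m/s


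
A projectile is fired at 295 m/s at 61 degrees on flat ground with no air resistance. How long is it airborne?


T = 2*v0*sin(theta)/g = 2*295*sin(61°)/9.81 = 52.6 s

52.6 s


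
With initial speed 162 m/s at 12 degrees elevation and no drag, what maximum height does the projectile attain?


H = (v0*sin(theta))^2 / (2g) = (162*sin(12°))^2 / (2*9.81) = 57.82 m

57.82 m


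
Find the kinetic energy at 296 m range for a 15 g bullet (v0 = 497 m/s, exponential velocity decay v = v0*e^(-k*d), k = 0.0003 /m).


v = v0*exp(-k*d) = 497*exp(-0.0003*296) = 454.769 m/s
E = 0.5*m*v^2 = 0.5*0.015*454.769^2 = 1551 J

1551 J


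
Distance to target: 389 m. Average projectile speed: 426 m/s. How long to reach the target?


t = d/v = 389/426 = 0.9131 s

0.9131 s


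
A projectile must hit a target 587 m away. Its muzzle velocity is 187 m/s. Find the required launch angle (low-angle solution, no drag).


sin(2*theta) = R*g/v0^2 = 587*9.81/187^2 = 0.164674, theta = arcsin(0.164674)/2 = 4.739°

4.739 degrees


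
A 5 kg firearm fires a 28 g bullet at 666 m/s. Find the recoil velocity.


v_recoil = m_p * v_p / m_gun = 0.028 * 666 / 5 = 3.73 m/s

3.73 m/s


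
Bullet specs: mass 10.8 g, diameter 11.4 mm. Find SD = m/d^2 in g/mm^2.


SD = m/d^2 = 10.8/11.4^2 = 0.0831 g/mm^2

0.0831 g/mm^2


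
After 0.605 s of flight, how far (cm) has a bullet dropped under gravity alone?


drop = 0.5*g*t^2 = 0.5*9.81*0.605^2 = 1.79535 m ≈ 179.5 cm

179.5 cm


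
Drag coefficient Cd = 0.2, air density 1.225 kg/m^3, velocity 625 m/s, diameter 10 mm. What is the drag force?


A = pi*(d/2)^2 = pi*(10/2000)^2 = 7.85398e-05 m^2
Fd = 0.5*Cd*rho*A*v^2 = 0.5*0.2*1.225*7.85398e-05*625^2 = 3.758 N

3.758 N


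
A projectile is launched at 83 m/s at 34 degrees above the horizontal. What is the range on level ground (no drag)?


R = v0^2 * sin(2*theta) / g = 83^2 * sin(2*34°) / 9.81 = 651.1 m

651.1 m


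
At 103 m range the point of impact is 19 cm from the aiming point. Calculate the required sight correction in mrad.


1 mrad subtends 1 cm per 10 m of range, so adj = error_cm / (dist_m / 10) = 19 / (103/10) = 1.845 mrad

1.845 mrad


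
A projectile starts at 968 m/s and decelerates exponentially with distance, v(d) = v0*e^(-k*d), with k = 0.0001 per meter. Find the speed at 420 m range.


v = v0*exp(-k*d) = 968*exp(-0.0001*420) = 928.2 m/s

928.2 m/s


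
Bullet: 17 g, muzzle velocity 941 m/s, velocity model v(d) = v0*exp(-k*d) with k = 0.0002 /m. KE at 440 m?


v = v0*exp(-k*d) = 941*exp(-0.0002*440) = 861.731 m/s
E = 0.5*m*v^2 = 0.5*0.017*861.731^2 = 6312 J

6312 J


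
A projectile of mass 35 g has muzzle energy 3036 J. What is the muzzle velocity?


v = sqrt(2*E/m) = sqrt(2*3036/0.035) = 416.5 m/s

416.5 m/s


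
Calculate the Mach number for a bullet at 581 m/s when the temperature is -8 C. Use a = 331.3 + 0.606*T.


a = 331.3 + 0.606*(-8) = 326.452 m/s
M = v/a = 581/326.452 = 1.78

1.78


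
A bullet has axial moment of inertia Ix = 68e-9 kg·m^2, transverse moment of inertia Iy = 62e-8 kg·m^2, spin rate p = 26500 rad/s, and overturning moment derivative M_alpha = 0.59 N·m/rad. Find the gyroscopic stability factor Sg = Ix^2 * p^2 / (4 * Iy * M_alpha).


Sg = Ix^2 * p^2 / (4 * Iy * M_alpha) = (68e-9)^2 * 26500^2 / (4 * 62e-8 * 0.59) = 2.219

2.219


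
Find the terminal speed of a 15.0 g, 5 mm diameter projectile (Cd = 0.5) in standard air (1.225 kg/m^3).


A = pi*(d/2)^2 = pi*(5/2000)^2 = 1.96350e-05 m^2
vt = sqrt(2mg/(Cd*rho*A)) = sqrt(2*0.015*9.81/(0.5 * 1.225 * 1.96350e-05)) = 156.4 m/s

156.4 m/s


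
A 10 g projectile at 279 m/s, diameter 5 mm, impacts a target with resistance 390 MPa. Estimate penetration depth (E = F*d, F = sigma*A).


A = pi*(d/2)^2 = pi*(5/2)^2 = 19.635 mm^2
E = 0.5*m*v^2 = 0.5*0.01*279^2 = 389.205 J
depth = E/(sigma*A) = 389.205 J / (390 MPa * 19.635 mm^2) = 389.205/(390 * 19.635) m = 0.0508258 m ≈ 50.83 mm

50.83 mm


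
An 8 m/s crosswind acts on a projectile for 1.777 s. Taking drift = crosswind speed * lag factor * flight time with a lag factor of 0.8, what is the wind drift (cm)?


drift = v_wind * lag * t = 8 * 0.8 * 1.777 = 11.3728 m ≈ 1137 cm

1137 cm


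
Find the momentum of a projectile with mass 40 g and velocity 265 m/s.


p = m*v = 0.04*265 = 10.6 kg·m/s

10.6 kg·m/s


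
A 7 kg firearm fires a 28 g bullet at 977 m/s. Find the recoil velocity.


v_recoil = m_p * v_p / m_gun = 0.028 * 977 / 7 = 3.908 m/s

3.908 m/s


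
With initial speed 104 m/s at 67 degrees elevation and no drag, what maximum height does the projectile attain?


H = (v0*sin(theta))^2 / (2g) = (104*sin(67°))^2 / (2*9.81) = 467.1 m

467.1 m


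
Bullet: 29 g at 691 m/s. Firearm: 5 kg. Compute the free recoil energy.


v_r = m_p*v_p/m_gun = 0.029*691/5 = 4.0078 m/s, E_r = 0.5*m_gun*v_r^2 = 0.5*5*4.0078^2 = 40.16 J

40.16 J


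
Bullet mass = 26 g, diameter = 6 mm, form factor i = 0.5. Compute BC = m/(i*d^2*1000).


BC = m/(i*d^2*1000) = 26/(0.5 * 6^2 * 1000) = 0.001444

0.001444


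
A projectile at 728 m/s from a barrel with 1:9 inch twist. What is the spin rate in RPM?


twist_m = 9*0.0254 = 0.2286 m
spin = v/twist = 728/0.2286 = 3184.602 rev/s
RPM = spin*60 = 3184.602*60 ≈ 191076 RPM

191076 RPM


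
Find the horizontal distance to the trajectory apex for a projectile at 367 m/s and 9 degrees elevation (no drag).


R = v0^2*sin(2*theta)/g = 367^2*sin(2*9°)/9.81 = 4242.73 m
apex_dist = R/2 = 4242.73/2 = 2121 m

2121 m


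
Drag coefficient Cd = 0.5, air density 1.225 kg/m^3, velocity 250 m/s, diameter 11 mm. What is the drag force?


A = pi*(d/2)^2 = pi*(11/2000)^2 = 9.50332e-05 m^2
Fd = 0.5*Cd*rho*A*v^2 = 0.5*0.5*1.225*9.50332e-05*250^2 = 1.819 N

1.819 N


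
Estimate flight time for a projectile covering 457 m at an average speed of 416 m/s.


t = d/v = 457/416 = 1.099 s

1.099 s


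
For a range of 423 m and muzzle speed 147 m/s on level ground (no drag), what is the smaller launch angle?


sin(2*theta) = R*g/v0^2 = 423*9.81/147^2 = 0.192032, theta = arcsin(0.192032)/2 = 5.536°

5.536 degrees
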